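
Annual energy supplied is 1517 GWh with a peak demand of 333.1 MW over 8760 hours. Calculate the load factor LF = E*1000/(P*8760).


LF = 1517 * 1000 / (333.1 * 8760) = 0.5199


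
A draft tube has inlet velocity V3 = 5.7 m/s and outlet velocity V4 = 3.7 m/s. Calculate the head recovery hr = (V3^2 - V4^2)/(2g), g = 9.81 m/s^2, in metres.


hr = (5.7^2 - 3.7^2) / (2*9.81) = 0.9582 m


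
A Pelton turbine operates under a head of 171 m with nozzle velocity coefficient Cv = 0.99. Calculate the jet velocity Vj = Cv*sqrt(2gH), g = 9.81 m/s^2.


Vj = 0.99 * sqrt(2*9.81*171) = 57.3433 m/s


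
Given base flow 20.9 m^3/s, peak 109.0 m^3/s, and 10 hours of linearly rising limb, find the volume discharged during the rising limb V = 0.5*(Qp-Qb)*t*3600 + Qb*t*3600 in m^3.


V = 0.5*(109.0 - 20.9)*10*3600 + 20.9*10*3600 = 2.3382e+06 m^3


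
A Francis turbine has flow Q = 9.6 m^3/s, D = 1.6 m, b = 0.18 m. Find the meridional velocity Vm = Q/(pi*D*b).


Vm = 9.6 / (pi * 1.6 * 0.18) = 10.6103 m/s


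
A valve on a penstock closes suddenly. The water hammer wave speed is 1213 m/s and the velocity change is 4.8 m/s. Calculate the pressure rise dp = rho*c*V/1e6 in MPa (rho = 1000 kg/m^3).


dp = 1000 * 1213 * 4.8 / 1e6 = 5.8224 MPa


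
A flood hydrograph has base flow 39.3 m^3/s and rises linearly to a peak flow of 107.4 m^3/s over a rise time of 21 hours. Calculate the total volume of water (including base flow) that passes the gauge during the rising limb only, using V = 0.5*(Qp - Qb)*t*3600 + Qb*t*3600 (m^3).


V = 0.5*(107.4 - 39.3)*21*3600 + 39.3*21*3600 = 5.5453e+06 m^3


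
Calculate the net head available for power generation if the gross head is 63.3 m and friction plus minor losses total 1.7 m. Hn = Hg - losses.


Hn = 63.3 - 1.7 = 61.6000 m


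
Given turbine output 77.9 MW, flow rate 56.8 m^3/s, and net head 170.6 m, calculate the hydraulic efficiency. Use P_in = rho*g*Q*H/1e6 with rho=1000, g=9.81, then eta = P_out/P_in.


P_in = 1000 * 9.81 * 56.8 * 170.6 / 1e6 = 95.0597 MW
eta = 77.9 / 95.0597 = 0.8195


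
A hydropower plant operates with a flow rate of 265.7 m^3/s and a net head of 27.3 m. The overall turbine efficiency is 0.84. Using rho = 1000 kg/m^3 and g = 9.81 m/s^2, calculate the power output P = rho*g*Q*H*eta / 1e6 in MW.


P = 1000 * 9.81 * 265.7 * 27.3 * 0.84 / 1e6 = 59.7726 MW


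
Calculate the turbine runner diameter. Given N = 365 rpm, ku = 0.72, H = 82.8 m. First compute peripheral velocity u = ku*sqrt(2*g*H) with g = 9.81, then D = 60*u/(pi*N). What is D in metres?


u = 0.72 * sqrt(2*9.81*82.8) = 29.0200 m/s
D = 60 * 29.0200 / (pi * 365) = 1.5185 m


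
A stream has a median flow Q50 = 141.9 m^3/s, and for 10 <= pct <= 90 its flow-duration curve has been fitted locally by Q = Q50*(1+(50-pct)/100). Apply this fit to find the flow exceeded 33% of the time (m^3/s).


Q = 141.9 * (1 + (50 - 33)/100) = 166.0230 m^3/s


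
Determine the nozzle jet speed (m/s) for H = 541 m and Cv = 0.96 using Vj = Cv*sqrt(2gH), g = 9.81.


Vj = 0.96 * sqrt(2*9.81*541) = 98.9053 m/s


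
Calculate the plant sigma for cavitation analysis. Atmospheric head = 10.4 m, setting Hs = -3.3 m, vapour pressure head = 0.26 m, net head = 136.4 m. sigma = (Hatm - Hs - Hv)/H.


sigma = (10.4 - (-3.3) - 0.26) / 136.4 = 0.0985


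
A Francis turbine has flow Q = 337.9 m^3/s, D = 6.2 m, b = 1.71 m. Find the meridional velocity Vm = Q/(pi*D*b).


Vm = 337.9 / (pi * 6.2 * 1.71) = 10.1450 m/s


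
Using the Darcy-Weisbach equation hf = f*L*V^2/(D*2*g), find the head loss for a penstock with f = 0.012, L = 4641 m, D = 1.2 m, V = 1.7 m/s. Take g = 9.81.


hf = 0.012 * 4641 * 1.7^2 / (1.2 * 2 * 9.81) = 6.8361 m


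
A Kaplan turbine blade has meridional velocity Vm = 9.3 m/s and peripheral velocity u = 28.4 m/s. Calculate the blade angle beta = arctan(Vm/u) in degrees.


beta = arctan(9.3 / 28.4) = 18.1318 degrees


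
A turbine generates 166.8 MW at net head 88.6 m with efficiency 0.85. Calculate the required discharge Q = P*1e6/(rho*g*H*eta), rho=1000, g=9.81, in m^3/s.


Q = 166.8 * 1e6 / (1000 * 9.81 * 88.6 * 0.85) = 225.7742 m^3/s


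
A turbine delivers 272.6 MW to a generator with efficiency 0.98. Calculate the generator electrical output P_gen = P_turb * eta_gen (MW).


P_gen = 272.6 * 0.98 = 267.1480 MW


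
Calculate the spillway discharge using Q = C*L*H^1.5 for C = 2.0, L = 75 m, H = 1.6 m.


Q = 2.0 * 75 * 1.6^1.5 = 303.5787 m^3/s


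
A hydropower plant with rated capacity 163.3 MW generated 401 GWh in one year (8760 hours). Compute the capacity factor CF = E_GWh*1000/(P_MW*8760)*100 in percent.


CF = 401 * 1000 / (163.3 * 8760) * 100 = 28.0320 %


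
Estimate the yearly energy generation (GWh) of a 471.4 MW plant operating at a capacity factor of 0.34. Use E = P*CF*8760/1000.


E = 471.4 * 0.34 * 8760 / 1000 = 1404.0178 GWh


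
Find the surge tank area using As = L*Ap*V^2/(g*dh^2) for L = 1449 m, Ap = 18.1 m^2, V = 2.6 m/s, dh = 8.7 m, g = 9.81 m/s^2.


As = 1449 * 18.1 * 2.6^2 / (9.81 * 8.7^2) = 238.7735 m^2


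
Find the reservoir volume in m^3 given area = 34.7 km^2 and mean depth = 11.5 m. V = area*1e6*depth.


V = 34.7 * 1e6 * 11.5 = 3.9905e+08 m^3


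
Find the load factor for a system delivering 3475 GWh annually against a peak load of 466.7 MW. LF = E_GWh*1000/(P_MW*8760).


LF = 3475 * 1000 / (466.7 * 8760) = 0.8500


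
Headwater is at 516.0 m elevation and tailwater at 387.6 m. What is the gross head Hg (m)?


Hg = 516.0 - 387.6 = 128.4000 m


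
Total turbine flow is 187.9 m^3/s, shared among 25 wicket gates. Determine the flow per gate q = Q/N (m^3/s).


q = 187.9 / 25 = 7.5160 m^3/s


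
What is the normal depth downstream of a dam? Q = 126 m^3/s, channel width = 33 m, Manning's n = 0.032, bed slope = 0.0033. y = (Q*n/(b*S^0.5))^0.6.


y = (126 * 0.032 / (33 * 0.0033^0.5))^0.6 = 1.5727 m


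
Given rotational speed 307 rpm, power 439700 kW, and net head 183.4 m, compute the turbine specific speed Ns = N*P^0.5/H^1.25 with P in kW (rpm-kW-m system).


Ns = 307 * 439700^0.5 / 183.4^1.25 = 301.6251


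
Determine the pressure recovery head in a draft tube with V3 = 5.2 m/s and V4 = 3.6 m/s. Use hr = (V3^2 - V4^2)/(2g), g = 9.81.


hr = (5.2^2 - 3.6^2) / (2*9.81) = 0.7176 m


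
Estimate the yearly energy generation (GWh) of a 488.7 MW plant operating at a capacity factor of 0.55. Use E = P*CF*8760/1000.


E = 488.7 * 0.55 * 8760 / 1000 = 2354.5566 GWh


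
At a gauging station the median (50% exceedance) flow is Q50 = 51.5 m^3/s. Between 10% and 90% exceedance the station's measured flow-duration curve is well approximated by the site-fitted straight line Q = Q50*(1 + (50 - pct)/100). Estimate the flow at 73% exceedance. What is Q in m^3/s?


Q = 51.5 * (1 + (50 - 73)/100) = 39.6550 m^3/s


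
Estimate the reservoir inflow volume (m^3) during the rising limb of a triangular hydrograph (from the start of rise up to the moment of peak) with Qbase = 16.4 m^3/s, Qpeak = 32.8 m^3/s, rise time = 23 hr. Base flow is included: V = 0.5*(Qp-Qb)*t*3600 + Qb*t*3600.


V = 0.5*(32.8 - 16.4)*23*3600 + 16.4*23*3600 = 2.0369e+06 m^3


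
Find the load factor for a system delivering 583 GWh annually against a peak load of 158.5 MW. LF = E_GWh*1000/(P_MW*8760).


LF = 583 * 1000 / (158.5 * 8760) = 0.4199


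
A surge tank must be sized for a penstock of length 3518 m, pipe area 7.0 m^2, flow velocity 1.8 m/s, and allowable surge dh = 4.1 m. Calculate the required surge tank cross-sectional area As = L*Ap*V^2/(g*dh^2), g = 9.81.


As = 3518 * 7.0 * 1.8^2 / (9.81 * 4.1^2) = 483.8404 m^2


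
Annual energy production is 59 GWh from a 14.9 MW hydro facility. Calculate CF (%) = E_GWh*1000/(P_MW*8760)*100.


CF = 59 * 1000 / (14.9 * 8760) * 100 = 45.2024 %


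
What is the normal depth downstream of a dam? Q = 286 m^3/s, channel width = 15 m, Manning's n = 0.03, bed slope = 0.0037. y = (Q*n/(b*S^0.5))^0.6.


y = (286 * 0.03 / (15 * 0.0037^0.5))^0.6 = 3.8369 m


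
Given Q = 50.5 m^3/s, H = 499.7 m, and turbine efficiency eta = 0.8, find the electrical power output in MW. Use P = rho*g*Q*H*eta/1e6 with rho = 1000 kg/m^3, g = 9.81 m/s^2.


P = 1000 * 9.81 * 50.5 * 499.7 * 0.8 / 1e6 = 198.0431 MW


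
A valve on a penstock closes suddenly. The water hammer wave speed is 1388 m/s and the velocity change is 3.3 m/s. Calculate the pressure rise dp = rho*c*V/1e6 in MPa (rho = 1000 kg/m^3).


dp = 1000 * 1388 * 3.3 / 1e6 = 4.5804 MPa


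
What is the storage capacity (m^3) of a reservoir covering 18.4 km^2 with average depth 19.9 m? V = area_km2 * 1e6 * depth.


V = 18.4 * 1e6 * 19.9 = 3.6616e+08 m^3


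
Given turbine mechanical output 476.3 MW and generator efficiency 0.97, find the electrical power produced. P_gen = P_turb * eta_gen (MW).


P_gen = 476.3 * 0.97 = 462.0110 MW


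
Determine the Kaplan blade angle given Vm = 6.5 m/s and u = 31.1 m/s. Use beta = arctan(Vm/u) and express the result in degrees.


beta = arctan(6.5 / 31.1) = 11.8051 degrees


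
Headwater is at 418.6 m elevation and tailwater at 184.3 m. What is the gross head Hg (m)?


Hg = 418.6 - 184.3 = 234.3000 m


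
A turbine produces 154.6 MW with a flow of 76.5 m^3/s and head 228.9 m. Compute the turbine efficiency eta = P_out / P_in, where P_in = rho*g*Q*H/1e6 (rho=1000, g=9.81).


P_in = 1000 * 9.81 * 76.5 * 228.9 / 1e6 = 171.7814 MW
eta = 154.6 / 171.7814 = 0.9000


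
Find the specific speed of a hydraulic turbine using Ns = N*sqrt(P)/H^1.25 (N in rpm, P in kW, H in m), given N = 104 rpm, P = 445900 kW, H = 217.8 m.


Ns = 104 * 445900^0.5 / 217.8^1.25 = 83.0003


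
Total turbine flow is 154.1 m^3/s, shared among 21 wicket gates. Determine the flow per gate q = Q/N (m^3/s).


q = 154.1 / 21 = 7.3381 m^3/s


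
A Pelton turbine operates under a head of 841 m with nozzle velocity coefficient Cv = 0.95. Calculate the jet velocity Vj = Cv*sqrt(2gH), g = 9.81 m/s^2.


Vj = 0.95 * sqrt(2*9.81*841) = 122.0313 m/s


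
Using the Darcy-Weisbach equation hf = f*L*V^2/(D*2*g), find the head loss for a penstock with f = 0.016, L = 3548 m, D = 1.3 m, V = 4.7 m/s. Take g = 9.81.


hf = 0.016 * 3548 * 4.7^2 / (1.3 * 2 * 9.81) = 49.1651 m


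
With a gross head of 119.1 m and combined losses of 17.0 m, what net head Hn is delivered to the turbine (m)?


Hn = 119.1 - 17.0 = 102.1000 m


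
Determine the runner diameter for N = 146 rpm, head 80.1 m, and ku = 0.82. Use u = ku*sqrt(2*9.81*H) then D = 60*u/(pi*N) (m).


u = 0.82 * sqrt(2*9.81*80.1) = 32.5072 m/s
D = 60 * 32.5072 / (pi * 146) = 4.2523 m


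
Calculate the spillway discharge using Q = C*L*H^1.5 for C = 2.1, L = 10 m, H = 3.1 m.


Q = 2.1 * 10 * 3.1^1.5 = 114.6204 m^3/s


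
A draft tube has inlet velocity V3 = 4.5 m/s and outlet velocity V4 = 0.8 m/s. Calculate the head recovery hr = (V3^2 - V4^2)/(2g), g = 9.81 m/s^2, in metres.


hr = (4.5^2 - 0.8^2) / (2*9.81) = 0.9995 m


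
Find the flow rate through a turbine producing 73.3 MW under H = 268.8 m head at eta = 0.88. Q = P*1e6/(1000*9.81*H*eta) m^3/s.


Q = 73.3 * 1e6 / (1000 * 9.81 * 268.8 * 0.88) = 31.5881 m^3/s


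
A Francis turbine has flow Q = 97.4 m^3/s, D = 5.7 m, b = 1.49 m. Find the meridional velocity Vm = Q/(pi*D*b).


Vm = 97.4 / (pi * 5.7 * 1.49) = 3.6505 m/s


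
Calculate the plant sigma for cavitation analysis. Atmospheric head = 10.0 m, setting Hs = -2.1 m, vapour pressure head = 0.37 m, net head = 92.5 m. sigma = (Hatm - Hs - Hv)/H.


sigma = (10.0 - (-2.1) - 0.37) / 92.5 = 0.1268


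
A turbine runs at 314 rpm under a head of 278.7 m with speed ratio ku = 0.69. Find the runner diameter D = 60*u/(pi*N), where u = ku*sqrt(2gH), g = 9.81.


u = 0.69 * sqrt(2*9.81*278.7) = 51.0231 m/s
D = 60 * 51.0231 / (pi * 314) = 3.1034 m


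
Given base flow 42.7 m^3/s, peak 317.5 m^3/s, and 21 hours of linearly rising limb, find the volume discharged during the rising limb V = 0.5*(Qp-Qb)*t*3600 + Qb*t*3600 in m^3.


V = 0.5*(317.5 - 42.7)*21*3600 + 42.7*21*3600 = 1.3616e+07 m^3


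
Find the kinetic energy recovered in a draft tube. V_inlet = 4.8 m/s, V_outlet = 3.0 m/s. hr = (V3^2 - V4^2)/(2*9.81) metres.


hr = (4.8^2 - 3.0^2) / (2*9.81) = 0.7156 m


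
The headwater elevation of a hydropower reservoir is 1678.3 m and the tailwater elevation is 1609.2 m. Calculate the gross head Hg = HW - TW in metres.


Hg = 1678.3 - 1609.2 = 69.1000 m


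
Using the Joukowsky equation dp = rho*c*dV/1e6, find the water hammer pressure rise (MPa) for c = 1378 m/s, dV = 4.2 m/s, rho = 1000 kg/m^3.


dp = 1000 * 1378 * 4.2 / 1e6 = 5.7876 MPa


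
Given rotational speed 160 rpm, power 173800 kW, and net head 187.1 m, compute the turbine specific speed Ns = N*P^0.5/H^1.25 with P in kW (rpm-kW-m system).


Ns = 160 * 173800^0.5 / 187.1^1.25 = 96.3946


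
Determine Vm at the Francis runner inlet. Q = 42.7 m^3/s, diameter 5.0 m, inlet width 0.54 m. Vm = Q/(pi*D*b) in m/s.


Vm = 42.7 / (pi * 5.0 * 0.54) = 5.0340 m/s


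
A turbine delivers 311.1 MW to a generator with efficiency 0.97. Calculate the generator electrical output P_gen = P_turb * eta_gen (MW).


P_gen = 311.1 * 0.97 = 301.7670 MW


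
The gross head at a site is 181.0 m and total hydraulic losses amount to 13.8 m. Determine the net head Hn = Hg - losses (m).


Hn = 181.0 - 13.8 = 167.2000 m


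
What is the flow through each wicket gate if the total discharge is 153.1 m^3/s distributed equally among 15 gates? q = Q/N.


q = 153.1 / 15 = 10.2067 m^3/s


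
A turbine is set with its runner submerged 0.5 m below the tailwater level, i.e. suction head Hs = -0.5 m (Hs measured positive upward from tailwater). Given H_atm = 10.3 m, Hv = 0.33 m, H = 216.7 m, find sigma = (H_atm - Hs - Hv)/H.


sigma = (10.3 - (-0.5) - 0.33) / 216.7 = 0.0483


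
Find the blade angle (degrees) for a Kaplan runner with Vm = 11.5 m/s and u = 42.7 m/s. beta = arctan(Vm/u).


beta = arctan(11.5 / 42.7) = 15.0733 degrees


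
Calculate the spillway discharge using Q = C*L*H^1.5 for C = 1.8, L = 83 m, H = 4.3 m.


Q = 1.8 * 83 * 4.3^1.5 = 1332.1505 m^3/s


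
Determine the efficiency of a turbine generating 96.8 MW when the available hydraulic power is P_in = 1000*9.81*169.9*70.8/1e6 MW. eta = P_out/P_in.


P_in = 1000 * 9.81 * 169.9 * 70.8 / 1e6 = 118.0037 MW
eta = 96.8 / 118.0037 = 0.8203


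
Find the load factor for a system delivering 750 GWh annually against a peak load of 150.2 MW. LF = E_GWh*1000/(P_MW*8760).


LF = 750 * 1000 / (150.2 * 8760) = 0.5700


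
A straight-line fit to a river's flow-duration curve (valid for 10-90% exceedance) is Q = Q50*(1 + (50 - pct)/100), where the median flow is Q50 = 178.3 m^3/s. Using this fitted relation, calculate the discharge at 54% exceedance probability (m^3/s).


Q = 178.3 * (1 + (50 - 54)/100) = 171.1680 m^3/s


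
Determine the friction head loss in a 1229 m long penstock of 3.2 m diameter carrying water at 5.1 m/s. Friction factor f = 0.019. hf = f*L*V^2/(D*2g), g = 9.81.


hf = 0.019 * 1229 * 5.1^2 / (3.2 * 2 * 9.81) = 9.6738 m


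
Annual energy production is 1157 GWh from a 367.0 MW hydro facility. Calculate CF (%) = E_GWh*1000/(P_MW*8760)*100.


CF = 1157 * 1000 / (367.0 * 8760) * 100 = 35.9885 %


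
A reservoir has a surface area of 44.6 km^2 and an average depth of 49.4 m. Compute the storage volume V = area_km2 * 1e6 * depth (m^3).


V = 44.6 * 1e6 * 49.4 = 2.2032e+09 m^3


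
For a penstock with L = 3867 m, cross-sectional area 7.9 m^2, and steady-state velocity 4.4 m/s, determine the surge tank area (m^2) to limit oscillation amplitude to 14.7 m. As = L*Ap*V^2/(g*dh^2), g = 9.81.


As = 3867 * 7.9 * 4.4^2 / (9.81 * 14.7^2) = 278.9992 m^2


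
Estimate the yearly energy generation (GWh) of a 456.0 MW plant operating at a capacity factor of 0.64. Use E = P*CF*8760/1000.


E = 456.0 * 0.64 * 8760 / 1000 = 2556.5184 GWh


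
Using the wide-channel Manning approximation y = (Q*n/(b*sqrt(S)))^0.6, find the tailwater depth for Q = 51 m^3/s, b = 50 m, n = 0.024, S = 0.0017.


y = (51 * 0.024 / (50 * 0.0017^0.5))^0.6 = 0.7314 m


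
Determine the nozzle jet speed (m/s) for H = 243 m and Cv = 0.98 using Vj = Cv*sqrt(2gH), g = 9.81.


Vj = 0.98 * sqrt(2*9.81*243) = 67.6673 m/s


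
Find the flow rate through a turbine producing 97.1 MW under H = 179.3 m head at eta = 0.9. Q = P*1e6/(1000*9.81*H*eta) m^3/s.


Q = 97.1 * 1e6 / (1000 * 9.81 * 179.3 * 0.9) = 61.3377 m^3/s


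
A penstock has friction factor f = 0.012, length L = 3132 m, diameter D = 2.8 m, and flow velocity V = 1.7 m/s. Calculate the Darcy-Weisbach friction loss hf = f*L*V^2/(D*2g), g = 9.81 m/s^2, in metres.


hf = 0.012 * 3132 * 1.7^2 / (2.8 * 2 * 9.81) = 1.9772 m


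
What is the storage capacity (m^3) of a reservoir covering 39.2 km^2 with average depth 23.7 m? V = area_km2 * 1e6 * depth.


V = 39.2 * 1e6 * 23.7 = 9.2904e+08 m^3


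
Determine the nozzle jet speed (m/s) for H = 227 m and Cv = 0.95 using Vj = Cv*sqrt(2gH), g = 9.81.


Vj = 0.95 * sqrt(2*9.81*227) = 63.3995 m/s


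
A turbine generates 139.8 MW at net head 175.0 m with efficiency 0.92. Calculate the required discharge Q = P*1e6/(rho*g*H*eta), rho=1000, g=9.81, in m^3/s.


Q = 139.8 * 1e6 / (1000 * 9.81 * 175.0 * 0.92) = 88.5141 m^3/s


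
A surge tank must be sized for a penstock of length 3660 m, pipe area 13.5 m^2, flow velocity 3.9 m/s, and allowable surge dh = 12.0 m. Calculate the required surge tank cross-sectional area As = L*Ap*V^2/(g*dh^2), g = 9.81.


As = 3660 * 13.5 * 3.9^2 / (9.81 * 12.0^2) = 532.0011 m^2


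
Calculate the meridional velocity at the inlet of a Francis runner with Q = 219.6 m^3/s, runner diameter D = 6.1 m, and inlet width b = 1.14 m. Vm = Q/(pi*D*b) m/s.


Vm = 219.6 / (pi * 6.1 * 1.14) = 10.0519 m/s


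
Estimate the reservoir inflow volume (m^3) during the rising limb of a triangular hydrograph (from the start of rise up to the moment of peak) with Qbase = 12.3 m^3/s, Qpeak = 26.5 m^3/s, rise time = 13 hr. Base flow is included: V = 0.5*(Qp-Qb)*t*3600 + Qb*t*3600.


V = 0.5*(26.5 - 12.3)*13*3600 + 12.3*13*3600 = 907920.0000 m^3


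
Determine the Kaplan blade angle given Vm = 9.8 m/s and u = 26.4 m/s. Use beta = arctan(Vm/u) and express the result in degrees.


beta = arctan(9.8 / 26.4) = 20.3655 degrees


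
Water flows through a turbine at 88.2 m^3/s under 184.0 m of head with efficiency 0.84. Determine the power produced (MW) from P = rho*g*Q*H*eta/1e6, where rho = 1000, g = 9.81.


P = 1000 * 9.81 * 88.2 * 184.0 * 0.84 / 1e6 = 133.7318 MW


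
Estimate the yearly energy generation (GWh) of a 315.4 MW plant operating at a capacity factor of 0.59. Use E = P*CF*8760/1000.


E = 315.4 * 0.59 * 8760 / 1000 = 1630.1134 GWh


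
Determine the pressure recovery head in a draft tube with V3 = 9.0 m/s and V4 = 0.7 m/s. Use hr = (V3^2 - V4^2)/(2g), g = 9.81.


hr = (9.0^2 - 0.7^2) / (2*9.81) = 4.1035 m


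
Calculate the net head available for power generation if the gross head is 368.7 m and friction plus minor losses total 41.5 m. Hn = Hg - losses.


Hn = 368.7 - 41.5 = 327.2000 m


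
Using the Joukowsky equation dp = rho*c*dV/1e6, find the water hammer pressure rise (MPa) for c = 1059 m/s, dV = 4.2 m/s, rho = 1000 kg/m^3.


dp = 1000 * 1059 * 4.2 / 1e6 = 4.4478 MPa


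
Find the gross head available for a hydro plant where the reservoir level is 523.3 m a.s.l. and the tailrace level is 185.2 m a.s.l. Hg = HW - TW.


Hg = 523.3 - 185.2 = 338.1000 m


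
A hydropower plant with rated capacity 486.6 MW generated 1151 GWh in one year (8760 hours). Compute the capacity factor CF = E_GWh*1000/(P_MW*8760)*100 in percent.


CF = 1151 * 1000 / (486.6 * 8760) * 100 = 27.0022 %


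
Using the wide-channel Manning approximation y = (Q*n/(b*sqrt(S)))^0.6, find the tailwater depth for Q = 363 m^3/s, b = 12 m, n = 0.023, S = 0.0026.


y = (363 * 0.023 / (12 * 0.0026^0.5))^0.6 = 4.7971 m


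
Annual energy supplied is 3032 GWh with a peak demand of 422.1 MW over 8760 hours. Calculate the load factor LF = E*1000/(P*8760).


LF = 3032 * 1000 / (422.1 * 8760) = 0.8200


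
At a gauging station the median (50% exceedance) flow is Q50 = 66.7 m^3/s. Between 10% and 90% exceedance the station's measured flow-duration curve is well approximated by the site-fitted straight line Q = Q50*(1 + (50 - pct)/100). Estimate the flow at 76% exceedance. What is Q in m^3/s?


Q = 66.7 * (1 + (50 - 76)/100) = 49.3580 m^3/s


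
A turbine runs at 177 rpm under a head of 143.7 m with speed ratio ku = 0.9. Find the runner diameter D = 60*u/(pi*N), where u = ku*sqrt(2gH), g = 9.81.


u = 0.9 * sqrt(2*9.81*143.7) = 47.7882 m/s
D = 60 * 47.7882 / (pi * 177) = 5.1564 m


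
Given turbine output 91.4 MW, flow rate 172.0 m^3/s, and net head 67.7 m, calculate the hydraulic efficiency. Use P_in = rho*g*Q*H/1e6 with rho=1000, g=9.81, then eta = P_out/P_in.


P_in = 1000 * 9.81 * 172.0 * 67.7 / 1e6 = 114.2316 MW
eta = 91.4 / 114.2316 = 0.8001


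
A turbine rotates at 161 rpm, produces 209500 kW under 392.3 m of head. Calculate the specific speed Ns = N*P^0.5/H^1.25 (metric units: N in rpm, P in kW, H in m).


Ns = 161 * 209500^0.5 / 392.3^1.25 = 42.2080


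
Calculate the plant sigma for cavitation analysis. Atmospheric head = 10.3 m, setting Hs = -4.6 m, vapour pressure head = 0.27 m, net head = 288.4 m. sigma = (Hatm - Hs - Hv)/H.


sigma = (10.3 - (-4.6) - 0.27) / 288.4 = 0.0507


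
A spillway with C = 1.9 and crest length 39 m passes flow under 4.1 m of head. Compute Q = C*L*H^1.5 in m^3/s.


Q = 1.9 * 39 * 4.1^1.5 = 615.1684 m^3/s


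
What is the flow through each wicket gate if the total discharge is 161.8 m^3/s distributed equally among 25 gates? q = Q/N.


q = 161.8 / 25 = 6.4720 m^3/s


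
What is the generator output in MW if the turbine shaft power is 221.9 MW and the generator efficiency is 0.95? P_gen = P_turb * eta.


P_gen = 221.9 * 0.95 = 210.8050 MW


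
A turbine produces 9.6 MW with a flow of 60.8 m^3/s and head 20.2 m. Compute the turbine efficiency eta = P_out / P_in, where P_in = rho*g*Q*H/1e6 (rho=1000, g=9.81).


P_in = 1000 * 9.81 * 60.8 * 20.2 / 1e6 = 12.0482 MW
eta = 9.6 / 12.0482 = 0.7968


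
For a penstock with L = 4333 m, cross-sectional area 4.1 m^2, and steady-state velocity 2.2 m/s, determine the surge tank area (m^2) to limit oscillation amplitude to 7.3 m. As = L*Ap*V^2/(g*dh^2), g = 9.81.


As = 4333 * 4.1 * 2.2^2 / (9.81 * 7.3^2) = 164.4762 m^2


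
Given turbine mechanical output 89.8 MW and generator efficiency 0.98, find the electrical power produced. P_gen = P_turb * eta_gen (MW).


P_gen = 89.8 * 0.98 = 88.0040 MW


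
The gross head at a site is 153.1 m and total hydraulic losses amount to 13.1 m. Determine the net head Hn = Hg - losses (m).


Hn = 153.1 - 13.1 = 140.0000 m


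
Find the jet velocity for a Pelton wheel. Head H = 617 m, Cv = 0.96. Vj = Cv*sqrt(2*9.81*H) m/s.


Vj = 0.96 * sqrt(2*9.81*617) = 105.6242 m/s


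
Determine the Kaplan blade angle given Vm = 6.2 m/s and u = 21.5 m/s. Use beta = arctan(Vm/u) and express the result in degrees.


beta = arctan(6.2 / 21.5) = 16.0861 degrees


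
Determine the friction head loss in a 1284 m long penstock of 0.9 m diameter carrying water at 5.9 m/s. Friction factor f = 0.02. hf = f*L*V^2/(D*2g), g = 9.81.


hf = 0.02 * 1284 * 5.9^2 / (0.9 * 2 * 9.81) = 50.6241 m


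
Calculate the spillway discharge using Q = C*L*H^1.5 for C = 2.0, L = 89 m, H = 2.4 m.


Q = 2.0 * 89 * 2.4^1.5 = 661.8154 m^3/s


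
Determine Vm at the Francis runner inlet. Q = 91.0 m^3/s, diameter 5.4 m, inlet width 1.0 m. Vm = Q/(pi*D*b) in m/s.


Vm = 91.0 / (pi * 5.4 * 1.0) = 5.3641 m/s


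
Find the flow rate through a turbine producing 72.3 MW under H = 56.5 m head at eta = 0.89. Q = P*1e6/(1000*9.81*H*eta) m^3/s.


Q = 72.3 * 1e6 / (1000 * 9.81 * 56.5 * 0.89) = 146.5652 m^3/s


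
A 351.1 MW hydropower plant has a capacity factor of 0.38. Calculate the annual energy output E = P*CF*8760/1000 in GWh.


E = 351.1 * 0.38 * 8760 / 1000 = 1168.7417 GWh


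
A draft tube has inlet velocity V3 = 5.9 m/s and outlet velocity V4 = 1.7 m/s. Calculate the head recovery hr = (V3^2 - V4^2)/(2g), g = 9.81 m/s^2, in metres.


hr = (5.9^2 - 1.7^2) / (2*9.81) = 1.6269 m


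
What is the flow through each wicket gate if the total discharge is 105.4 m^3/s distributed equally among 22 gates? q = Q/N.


q = 105.4 / 22 = 4.7909 m^3/s


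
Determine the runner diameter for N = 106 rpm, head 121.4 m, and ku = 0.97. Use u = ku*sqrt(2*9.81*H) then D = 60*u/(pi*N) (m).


u = 0.97 * sqrt(2*9.81*121.4) = 47.3403 m/s
D = 60 * 47.3403 / (pi * 106) = 8.5295 m


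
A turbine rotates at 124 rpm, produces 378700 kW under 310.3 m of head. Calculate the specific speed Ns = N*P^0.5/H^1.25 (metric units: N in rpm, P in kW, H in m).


Ns = 124 * 378700^0.5 / 310.3^1.25 = 58.5925


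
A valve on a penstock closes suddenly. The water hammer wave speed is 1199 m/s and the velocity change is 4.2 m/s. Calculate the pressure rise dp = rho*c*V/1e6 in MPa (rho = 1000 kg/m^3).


dp = 1000 * 1199 * 4.2 / 1e6 = 5.0358 MPa


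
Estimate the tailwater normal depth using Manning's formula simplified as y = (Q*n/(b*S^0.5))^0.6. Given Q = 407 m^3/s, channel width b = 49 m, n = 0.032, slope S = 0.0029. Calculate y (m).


y = (407 * 0.032 / (49 * 0.0029^0.5))^0.6 = 2.6062 m


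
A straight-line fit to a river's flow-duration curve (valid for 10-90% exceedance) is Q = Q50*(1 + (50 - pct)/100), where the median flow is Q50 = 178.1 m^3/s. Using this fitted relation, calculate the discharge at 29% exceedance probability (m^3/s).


Q = 178.1 * (1 + (50 - 29)/100) = 215.5010 m^3/s


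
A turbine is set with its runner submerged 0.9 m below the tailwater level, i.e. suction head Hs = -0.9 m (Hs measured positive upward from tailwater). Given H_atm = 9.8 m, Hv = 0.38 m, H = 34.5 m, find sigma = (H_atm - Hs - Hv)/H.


sigma = (9.8 - (-0.9) - 0.38) / 34.5 = 0.2991


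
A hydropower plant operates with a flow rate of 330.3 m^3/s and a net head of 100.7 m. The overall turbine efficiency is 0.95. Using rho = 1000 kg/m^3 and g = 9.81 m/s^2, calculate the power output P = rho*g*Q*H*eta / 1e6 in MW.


P = 1000 * 9.81 * 330.3 * 100.7 * 0.95 / 1e6 = 309.9778 MW


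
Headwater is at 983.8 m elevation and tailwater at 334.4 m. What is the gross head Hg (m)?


Hg = 983.8 - 334.4 = 649.4000 m


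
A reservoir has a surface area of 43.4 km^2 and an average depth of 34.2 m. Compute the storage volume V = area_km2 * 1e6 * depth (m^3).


V = 43.4 * 1e6 * 34.2 = 1.4843e+09 m^3


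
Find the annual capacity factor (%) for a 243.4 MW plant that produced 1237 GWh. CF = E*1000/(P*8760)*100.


CF = 1237 * 1000 / (243.4 * 8760) * 100 = 58.0156 %


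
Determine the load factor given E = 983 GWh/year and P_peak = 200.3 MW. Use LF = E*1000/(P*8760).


LF = 983 * 1000 / (200.3 * 8760) = 0.5602


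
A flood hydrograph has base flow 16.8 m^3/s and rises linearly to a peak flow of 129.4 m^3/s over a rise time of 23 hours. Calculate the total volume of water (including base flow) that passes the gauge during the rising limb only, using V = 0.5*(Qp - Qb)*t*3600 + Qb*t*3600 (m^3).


V = 0.5*(129.4 - 16.8)*23*3600 + 16.8*23*3600 = 6.0527e+06 m^3


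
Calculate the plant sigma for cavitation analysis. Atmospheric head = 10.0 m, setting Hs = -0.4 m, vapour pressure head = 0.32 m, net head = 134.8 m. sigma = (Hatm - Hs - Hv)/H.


sigma = (10.0 - (-0.4) - 0.32) / 134.8 = 0.0748


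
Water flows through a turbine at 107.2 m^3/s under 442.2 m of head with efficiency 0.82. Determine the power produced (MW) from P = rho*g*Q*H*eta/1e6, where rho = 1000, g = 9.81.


P = 1000 * 9.81 * 107.2 * 442.2 * 0.82 / 1e6 = 381.3260 MW


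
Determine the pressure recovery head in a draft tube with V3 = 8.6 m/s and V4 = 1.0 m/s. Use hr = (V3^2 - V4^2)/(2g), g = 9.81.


hr = (8.6^2 - 1.0^2) / (2*9.81) = 3.7187 m


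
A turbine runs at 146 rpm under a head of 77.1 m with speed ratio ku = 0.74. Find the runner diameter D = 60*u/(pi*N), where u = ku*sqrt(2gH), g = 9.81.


u = 0.74 * sqrt(2*9.81*77.1) = 28.7812 m/s
D = 60 * 28.7812 / (pi * 146) = 3.7649 m


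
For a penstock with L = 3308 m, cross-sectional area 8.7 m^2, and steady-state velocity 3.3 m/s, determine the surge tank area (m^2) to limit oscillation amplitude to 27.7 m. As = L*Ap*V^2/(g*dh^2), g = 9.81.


As = 3308 * 8.7 * 3.3^2 / (9.81 * 27.7^2) = 41.6374 m^2


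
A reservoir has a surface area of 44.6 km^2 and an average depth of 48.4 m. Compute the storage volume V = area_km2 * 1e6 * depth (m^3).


V = 44.6 * 1e6 * 48.4 = 2.1586e+09 m^3


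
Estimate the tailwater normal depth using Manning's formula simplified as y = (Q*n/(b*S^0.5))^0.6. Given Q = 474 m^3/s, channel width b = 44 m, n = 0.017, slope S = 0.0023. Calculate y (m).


y = (474 * 0.017 / (44 * 0.0023^0.5))^0.6 = 2.2343 m


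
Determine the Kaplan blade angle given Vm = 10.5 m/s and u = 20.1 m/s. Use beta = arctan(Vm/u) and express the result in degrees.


beta = arctan(10.5 / 20.1) = 27.5820 degrees


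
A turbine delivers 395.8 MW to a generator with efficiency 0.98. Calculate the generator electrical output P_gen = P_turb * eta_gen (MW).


P_gen = 395.8 * 0.98 = 387.8840 MW


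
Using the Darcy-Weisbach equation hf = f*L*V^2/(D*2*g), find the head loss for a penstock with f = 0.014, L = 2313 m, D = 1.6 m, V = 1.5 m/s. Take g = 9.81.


hf = 0.014 * 2313 * 1.5^2 / (1.6 * 2 * 9.81) = 2.3210 m


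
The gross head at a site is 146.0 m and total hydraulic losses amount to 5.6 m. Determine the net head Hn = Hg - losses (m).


Hn = 146.0 - 5.6 = 140.4000 m


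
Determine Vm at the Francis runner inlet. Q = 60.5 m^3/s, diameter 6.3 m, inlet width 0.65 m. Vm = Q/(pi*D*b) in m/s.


Vm = 60.5 / (pi * 6.3 * 0.65) = 4.7027 m/s


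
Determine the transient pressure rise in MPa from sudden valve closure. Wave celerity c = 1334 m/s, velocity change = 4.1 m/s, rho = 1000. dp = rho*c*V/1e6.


dp = 1000 * 1334 * 4.1 / 1e6 = 5.4694 MPa


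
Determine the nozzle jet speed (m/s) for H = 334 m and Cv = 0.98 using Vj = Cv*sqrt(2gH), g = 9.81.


Vj = 0.98 * sqrt(2*9.81*334) = 79.3321 m/s


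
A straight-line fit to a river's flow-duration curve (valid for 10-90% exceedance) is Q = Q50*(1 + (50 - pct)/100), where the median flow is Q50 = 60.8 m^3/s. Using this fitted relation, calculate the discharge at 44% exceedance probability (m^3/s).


Q = 60.8 * (1 + (50 - 44)/100) = 64.4480 m^3/s


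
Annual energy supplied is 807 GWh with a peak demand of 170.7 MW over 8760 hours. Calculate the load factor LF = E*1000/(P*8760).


LF = 807 * 1000 / (170.7 * 8760) = 0.5397


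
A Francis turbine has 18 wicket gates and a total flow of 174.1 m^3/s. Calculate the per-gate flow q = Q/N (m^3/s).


q = 174.1 / 18 = 9.6722 m^3/s


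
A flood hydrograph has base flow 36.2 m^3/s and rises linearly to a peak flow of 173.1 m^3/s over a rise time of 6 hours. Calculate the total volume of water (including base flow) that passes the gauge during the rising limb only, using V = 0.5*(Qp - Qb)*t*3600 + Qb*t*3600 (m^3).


V = 0.5*(173.1 - 36.2)*6*3600 + 36.2*6*3600 = 2.2604e+06 m^3


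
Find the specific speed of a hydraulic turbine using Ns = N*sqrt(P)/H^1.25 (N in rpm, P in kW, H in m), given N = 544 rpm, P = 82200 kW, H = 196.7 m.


Ns = 544 * 82200^0.5 / 196.7^1.25 = 211.7285


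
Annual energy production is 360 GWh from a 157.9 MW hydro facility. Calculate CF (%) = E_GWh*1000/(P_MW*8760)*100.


CF = 360 * 1000 / (157.9 * 8760) * 100 = 26.0265 %


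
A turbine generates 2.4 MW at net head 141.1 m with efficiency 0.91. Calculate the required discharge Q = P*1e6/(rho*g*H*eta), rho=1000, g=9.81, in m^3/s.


Q = 2.4 * 1e6 / (1000 * 9.81 * 141.1 * 0.91) = 1.9053 m^3/s


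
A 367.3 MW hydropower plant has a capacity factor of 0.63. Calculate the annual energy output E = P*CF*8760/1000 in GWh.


E = 367.3 * 0.63 * 8760 / 1000 = 2027.0552 GWh


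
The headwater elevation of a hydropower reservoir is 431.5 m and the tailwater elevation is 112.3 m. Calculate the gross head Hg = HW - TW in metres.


Hg = 431.5 - 112.3 = 319.2000 m


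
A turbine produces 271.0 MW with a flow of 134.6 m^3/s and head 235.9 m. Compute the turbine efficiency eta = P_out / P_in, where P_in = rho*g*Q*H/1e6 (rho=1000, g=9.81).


P_in = 1000 * 9.81 * 134.6 * 235.9 / 1e6 = 311.4885 MW
eta = 271.0 / 311.4885 = 0.8700


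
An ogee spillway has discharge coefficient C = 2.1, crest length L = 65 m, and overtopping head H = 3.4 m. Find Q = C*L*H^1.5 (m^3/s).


Q = 2.1 * 65 * 3.4^1.5 = 855.7581 m^3/s


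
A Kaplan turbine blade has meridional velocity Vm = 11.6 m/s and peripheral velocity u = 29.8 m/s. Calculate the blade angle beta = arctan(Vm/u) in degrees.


beta = arctan(11.6 / 29.8) = 21.2691 degrees


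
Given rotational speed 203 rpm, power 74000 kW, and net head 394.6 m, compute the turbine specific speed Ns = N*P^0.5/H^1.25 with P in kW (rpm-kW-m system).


Ns = 203 * 74000^0.5 / 394.6^1.25 = 31.3990


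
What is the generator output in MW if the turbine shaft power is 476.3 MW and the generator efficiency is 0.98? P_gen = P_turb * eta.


P_gen = 476.3 * 0.98 = 466.7740 MW


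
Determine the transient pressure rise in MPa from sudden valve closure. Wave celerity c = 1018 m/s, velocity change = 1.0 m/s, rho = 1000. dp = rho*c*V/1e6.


dp = 1000 * 1018 * 1.0 / 1e6 = 1.0180 MPa


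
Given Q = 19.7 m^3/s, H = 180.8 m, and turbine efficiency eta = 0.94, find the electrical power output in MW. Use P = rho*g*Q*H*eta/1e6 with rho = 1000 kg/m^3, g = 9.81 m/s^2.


P = 1000 * 9.81 * 19.7 * 180.8 * 0.94 / 1e6 = 32.8444 MW


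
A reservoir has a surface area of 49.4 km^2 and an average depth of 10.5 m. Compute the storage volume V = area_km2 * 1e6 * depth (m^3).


V = 49.4 * 1e6 * 10.5 = 5.1870e+08 m^3


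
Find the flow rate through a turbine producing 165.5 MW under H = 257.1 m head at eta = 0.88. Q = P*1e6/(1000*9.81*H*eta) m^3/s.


Q = 165.5 * 1e6 / (1000 * 9.81 * 257.1 * 0.88) = 74.5666 m^3/s


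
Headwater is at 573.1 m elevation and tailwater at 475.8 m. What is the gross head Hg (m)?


Hg = 573.1 - 475.8 = 97.3000 m


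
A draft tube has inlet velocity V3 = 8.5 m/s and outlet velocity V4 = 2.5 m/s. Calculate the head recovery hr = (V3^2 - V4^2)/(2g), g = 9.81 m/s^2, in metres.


hr = (8.5^2 - 2.5^2) / (2*9.81) = 3.3639 m


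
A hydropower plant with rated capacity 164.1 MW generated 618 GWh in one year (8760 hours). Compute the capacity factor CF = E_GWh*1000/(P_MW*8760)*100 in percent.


CF = 618 * 1000 / (164.1 * 8760) * 100 = 42.9908 %


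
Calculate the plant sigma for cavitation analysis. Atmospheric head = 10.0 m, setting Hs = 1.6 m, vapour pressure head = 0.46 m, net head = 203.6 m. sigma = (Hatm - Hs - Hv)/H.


sigma = (10.0 - 1.6 - 0.46) / 203.6 = 0.0390


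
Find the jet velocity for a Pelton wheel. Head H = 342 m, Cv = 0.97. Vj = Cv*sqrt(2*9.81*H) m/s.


Vj = 0.97 * sqrt(2*9.81*342) = 79.4574 m/s


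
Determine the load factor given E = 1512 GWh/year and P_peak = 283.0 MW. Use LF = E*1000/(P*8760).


LF = 1512 * 1000 / (283.0 * 8760) = 0.6099


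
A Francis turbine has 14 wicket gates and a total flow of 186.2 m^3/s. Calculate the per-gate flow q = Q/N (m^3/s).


q = 186.2 / 14 = 13.3000 m^3/s


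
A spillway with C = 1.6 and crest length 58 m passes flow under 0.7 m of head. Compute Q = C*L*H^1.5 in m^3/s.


Q = 1.6 * 58 * 0.7^1.5 = 54.3494 m^3/s


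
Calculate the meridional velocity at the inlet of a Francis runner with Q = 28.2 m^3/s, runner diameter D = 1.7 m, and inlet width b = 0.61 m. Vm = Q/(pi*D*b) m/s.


Vm = 28.2 / (pi * 1.7 * 0.61) = 8.6561 m/s


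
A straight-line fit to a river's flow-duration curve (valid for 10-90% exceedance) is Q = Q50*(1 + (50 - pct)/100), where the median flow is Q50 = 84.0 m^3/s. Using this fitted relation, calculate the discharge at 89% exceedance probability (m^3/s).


Q = 84.0 * (1 + (50 - 89)/100) = 51.2400 m^3/s


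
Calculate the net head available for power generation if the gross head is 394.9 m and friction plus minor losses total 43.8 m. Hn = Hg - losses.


Hn = 394.9 - 43.8 = 351.1000 m


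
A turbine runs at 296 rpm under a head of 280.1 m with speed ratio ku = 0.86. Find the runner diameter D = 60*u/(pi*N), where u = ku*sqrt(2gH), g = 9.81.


u = 0.86 * sqrt(2*9.81*280.1) = 63.7536 m/s
D = 60 * 63.7536 / (pi * 296) = 4.1135 m


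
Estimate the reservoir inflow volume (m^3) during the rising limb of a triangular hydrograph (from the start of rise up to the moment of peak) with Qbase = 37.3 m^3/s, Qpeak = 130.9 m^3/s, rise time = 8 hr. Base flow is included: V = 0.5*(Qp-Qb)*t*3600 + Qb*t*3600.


V = 0.5*(130.9 - 37.3)*8*3600 + 37.3*8*3600 = 2.4221e+06 m^3


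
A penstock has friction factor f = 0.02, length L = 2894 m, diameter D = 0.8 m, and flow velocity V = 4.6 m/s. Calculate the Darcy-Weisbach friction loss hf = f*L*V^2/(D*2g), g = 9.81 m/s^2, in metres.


hf = 0.02 * 2894 * 4.6^2 / (0.8 * 2 * 9.81) = 78.0288 m


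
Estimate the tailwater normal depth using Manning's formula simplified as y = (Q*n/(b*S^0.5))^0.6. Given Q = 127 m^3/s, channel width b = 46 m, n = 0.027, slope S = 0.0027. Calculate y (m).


y = (127 * 0.027 / (46 * 0.0027^0.5))^0.6 = 1.2418 m


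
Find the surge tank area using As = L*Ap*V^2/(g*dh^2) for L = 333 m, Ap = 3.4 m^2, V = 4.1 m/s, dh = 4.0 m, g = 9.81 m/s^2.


As = 333 * 3.4 * 4.1^2 / (9.81 * 4.0^2) = 121.2556 m^2


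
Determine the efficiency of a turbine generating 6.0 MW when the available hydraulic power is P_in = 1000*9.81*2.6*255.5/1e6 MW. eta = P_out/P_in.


P_in = 1000 * 9.81 * 2.6 * 255.5 / 1e6 = 6.5168 MW
eta = 6.0 / 6.5168 = 0.9207


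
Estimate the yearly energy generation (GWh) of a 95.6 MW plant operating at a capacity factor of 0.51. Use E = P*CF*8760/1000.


E = 95.6 * 0.51 * 8760 / 1000 = 427.1026 GWh


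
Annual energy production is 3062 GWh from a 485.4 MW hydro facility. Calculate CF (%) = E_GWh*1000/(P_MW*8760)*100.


CF = 3062 * 1000 / (485.4 * 8760) * 100 = 72.0114 %


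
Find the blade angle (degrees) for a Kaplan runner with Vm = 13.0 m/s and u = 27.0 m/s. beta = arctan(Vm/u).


beta = arctan(13.0 / 27.0) = 25.7100 degrees


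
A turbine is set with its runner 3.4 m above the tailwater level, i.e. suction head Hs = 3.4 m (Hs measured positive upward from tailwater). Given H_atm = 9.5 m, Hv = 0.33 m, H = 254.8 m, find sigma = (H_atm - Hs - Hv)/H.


sigma = (9.5 - 3.4 - 0.33) / 254.8 = 0.0226


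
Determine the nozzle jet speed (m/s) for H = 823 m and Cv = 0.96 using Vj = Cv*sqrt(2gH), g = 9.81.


Vj = 0.96 * sqrt(2*9.81*823) = 121.9890 m/s


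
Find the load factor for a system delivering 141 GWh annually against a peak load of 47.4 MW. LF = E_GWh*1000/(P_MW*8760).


LF = 141 * 1000 / (47.4 * 8760) = 0.3396


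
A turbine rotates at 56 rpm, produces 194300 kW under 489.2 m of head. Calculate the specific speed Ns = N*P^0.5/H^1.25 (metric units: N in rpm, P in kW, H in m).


Ns = 56 * 194300^0.5 / 489.2^1.25 = 10.7292


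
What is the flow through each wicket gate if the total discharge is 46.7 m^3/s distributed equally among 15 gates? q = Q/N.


q = 46.7 / 15 = 3.1133 m^3/s
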